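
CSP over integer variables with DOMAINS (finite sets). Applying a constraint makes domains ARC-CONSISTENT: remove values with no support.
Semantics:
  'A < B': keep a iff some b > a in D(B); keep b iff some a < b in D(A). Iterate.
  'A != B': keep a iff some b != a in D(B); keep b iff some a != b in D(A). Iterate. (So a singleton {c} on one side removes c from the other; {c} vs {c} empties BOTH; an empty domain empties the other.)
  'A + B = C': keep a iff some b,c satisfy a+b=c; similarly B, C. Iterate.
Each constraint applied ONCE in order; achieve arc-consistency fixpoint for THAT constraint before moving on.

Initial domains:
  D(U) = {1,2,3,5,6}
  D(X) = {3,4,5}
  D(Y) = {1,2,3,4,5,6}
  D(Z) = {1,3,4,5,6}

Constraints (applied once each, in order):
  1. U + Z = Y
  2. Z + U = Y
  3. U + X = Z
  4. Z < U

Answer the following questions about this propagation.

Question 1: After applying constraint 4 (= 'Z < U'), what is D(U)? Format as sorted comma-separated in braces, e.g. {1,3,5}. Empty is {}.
Constraint 1 (U + Z = Y) on D(U)={1,2,3,5,6} D(Z)={1,3,4,5,6} D(Y)={1,2,3,4,5,6}: U {1,2,3,5,6}->{1,2,3,5}; Z {1,3,4,5,6}->{1,3,4,5}; Y {1,2,3,4,5,6}->{2,3,4,5,6}
Constraint 2 (Z + U = Y) on D(Z)={1,3,4,5} D(U)={1,2,3,5} D(Y)={2,3,4,5,6}: no change
Constraint 3 (U + X = Z) on D(U)={1,2,3,5} D(X)={3,4,5} D(Z)={1,3,4,5}: U {1,2,3,5}->{1,2}; X {3,4,5}->{3,4}; Z {1,3,4,5}->{4,5}
Constraint 4 (Z < U) on D(Z)={4,5} D(U)={1,2}: Z {4,5}->{}; U {1,2}->{}
So after constraint 4: D(U) = {}

Answer: {}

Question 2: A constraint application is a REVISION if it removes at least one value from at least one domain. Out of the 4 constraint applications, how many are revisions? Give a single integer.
Constraint 1 (U + Z = Y) on D(U)={1,2,3,5,6} D(Z)={1,3,4,5,6} D(Y)={1,2,3,4,5,6}: U {1,2,3,5,6}->{1,2,3,5}; Z {1,3,4,5,6}->{1,3,4,5}; Y {1,2,3,4,5,6}->{2,3,4,5,6} => REVISION
Constraint 2 (Z + U = Y) on D(Z)={1,3,4,5} D(U)={1,2,3,5} D(Y)={2,3,4,5,6}: no change => not a revision
Constraint 3 (U + X = Z) on D(U)={1,2,3,5} D(X)={3,4,5} D(Z)={1,3,4,5}: U {1,2,3,5}->{1,2}; X {3,4,5}->{3,4}; Z {1,3,4,5}->{4,5} => REVISION
Constraint 4 (Z < U) on D(Z)={4,5} D(U)={1,2}: Z {4,5}->{}; U {1,2}->{} => REVISION
Total revisions = 3

Answer: 3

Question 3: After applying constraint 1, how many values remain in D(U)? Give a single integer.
Answer: 4

Derivation:
Constraint 1 (U + Z = Y) on D(U)={1,2,3,5,6} D(Z)={1,3,4,5,6} D(Y)={1,2,3,4,5,6}: U {1,2,3,5,6}->{1,2,3,5}; Z {1,3,4,5,6}->{1,3,4,5}; Y {1,2,3,4,5,6}->{2,3,4,5,6}
So after constraint 1: D(U)={1,2,3,5}, size = 4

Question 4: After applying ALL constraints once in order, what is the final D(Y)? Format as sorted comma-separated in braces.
Constraint 1 (U + Z = Y) on D(U)={1,2,3,5,6} D(Z)={1,3,4,5,6} D(Y)={1,2,3,4,5,6}: U {1,2,3,5,6}->{1,2,3,5}; Z {1,3,4,5,6}->{1,3,4,5}; Y {1,2,3,4,5,6}->{2,3,4,5,6}
Constraint 2 (Z + U = Y) on D(Z)={1,3,4,5} D(U)={1,2,3,5} D(Y)={2,3,4,5,6}: no change
Constraint 3 (U + X = Z) on D(U)={1,2,3,5} D(X)={3,4,5} D(Z)={1,3,4,5}: U {1,2,3,5}->{1,2}; X {3,4,5}->{3,4}; Z {1,3,4,5}->{4,5}
Constraint 4 (Z < U) on D(Z)={4,5} D(U)={1,2}: Z {4,5}->{}; U {1,2}->{}
So after all 4 constraints: D(Y) = {2,3,4,5,6}

Answer: {2,3,4,5,6}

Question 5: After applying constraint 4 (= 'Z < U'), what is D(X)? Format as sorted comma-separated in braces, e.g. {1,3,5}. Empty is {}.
Answer: {3,4}

Derivation:
Constraint 1 (U + Z = Y) on D(U)={1,2,3,5,6} D(Z)={1,3,4,5,6} D(Y)={1,2,3,4,5,6}: U {1,2,3,5,6}->{1,2,3,5}; Z {1,3,4,5,6}->{1,3,4,5}; Y {1,2,3,4,5,6}->{2,3,4,5,6}
Constraint 2 (Z + U = Y) on D(Z)={1,3,4,5} D(U)={1,2,3,5} D(Y)={2,3,4,5,6}: no change
Constraint 3 (U + X = Z) on D(U)={1,2,3,5} D(X)={3,4,5} D(Z)={1,3,4,5}: U {1,2,3,5}->{1,2}; X {3,4,5}->{3,4}; Z {1,3,4,5}->{4,5}
Constraint 4 (Z < U) on D(Z)={4,5} D(U)={1,2}: Z {4,5}->{}; U {1,2}->{}
So after constraint 4: D(X) = {3,4}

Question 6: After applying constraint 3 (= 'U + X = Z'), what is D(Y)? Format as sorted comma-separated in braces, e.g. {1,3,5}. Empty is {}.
Answer: {2,3,4,5,6}

Derivation:
Constraint 1 (U + Z = Y) on D(U)={1,2,3,5,6} D(Z)={1,3,4,5,6} D(Y)={1,2,3,4,5,6}: U {1,2,3,5,6}->{1,2,3,5}; Z {1,3,4,5,6}->{1,3,4,5}; Y {1,2,3,4,5,6}->{2,3,4,5,6}
Constraint 2 (Z + U = Y) on D(Z)={1,3,4,5} D(U)={1,2,3,5} D(Y)={2,3,4,5,6}: no change
Constraint 3 (U + X = Z) on D(U)={1,2,3,5} D(X)={3,4,5} D(Z)={1,3,4,5}: U {1,2,3,5}->{1,2}; X {3,4,5}->{3,4}; Z {1,3,4,5}->{4,5}
So after constraint 3: D(Y) = {2,3,4,5,6}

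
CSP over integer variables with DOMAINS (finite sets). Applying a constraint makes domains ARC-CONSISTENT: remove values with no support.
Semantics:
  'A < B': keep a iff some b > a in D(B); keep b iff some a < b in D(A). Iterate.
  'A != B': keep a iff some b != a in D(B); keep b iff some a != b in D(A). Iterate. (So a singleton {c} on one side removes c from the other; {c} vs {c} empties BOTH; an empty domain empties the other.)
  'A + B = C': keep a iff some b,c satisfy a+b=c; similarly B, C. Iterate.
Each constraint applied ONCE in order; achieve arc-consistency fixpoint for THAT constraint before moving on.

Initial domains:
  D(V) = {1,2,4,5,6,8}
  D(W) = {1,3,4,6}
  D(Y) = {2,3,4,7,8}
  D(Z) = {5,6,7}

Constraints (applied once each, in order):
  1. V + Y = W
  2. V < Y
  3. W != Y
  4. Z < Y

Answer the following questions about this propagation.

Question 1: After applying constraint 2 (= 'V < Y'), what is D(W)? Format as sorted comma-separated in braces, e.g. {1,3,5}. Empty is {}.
Answer: {3,4,6}

Derivation:
Constraint 1 (V + Y = W) on D(V)={1,2,4,5,6,8} D(Y)={2,3,4,7,8} D(W)={1,3,4,6}: V {1,2,4,5,6,8}->{1,2,4}; Y {2,3,4,7,8}->{2,3,4}; W {1,3,4,6}->{3,4,6}
Constraint 2 (V < Y) on D(V)={1,2,4} D(Y)={2,3,4}: V {1,2,4}->{1,2}
So after constraint 2: D(W) = {3,4,6}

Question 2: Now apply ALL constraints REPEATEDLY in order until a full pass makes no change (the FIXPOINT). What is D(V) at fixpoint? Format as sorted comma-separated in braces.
pass 0 (initial): D(V)={1,2,4,5,6,8}
pass 1: V {1,2,4,5,6,8}->{1,2}; W {1,3,4,6}->{3,4,6}; Y {2,3,4,7,8}->{}; Z {5,6,7}->{}
pass 2: V {1,2}->{}; W {3,4,6}->{}
pass 3: no change
Fixpoint after 3 passes: D(V) = {}

Answer: {}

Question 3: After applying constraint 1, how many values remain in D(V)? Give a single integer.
Constraint 1 (V + Y = W) on D(V)={1,2,4,5,6,8} D(Y)={2,3,4,7,8} D(W)={1,3,4,6}: V {1,2,4,5,6,8}->{1,2,4}; Y {2,3,4,7,8}->{2,3,4}; W {1,3,4,6}->{3,4,6}
So after constraint 1: D(V)={1,2,4}, size = 3

Answer: 3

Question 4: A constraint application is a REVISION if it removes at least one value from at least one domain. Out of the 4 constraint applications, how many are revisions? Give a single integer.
Answer: 3

Derivation:
Constraint 1 (V + Y = W) on D(V)={1,2,4,5,6,8} D(Y)={2,3,4,7,8} D(W)={1,3,4,6}: V {1,2,4,5,6,8}->{1,2,4}; Y {2,3,4,7,8}->{2,3,4}; W {1,3,4,6}->{3,4,6} => REVISION
Constraint 2 (V < Y) on D(V)={1,2,4} D(Y)={2,3,4}: V {1,2,4}->{1,2} => REVISION
Constraint 3 (W != Y) on D(W)={3,4,6} D(Y)={2,3,4}: no change => not a revision
Constraint 4 (Z < Y) on D(Z)={5,6,7} D(Y)={2,3,4}: Z {5,6,7}->{}; Y {2,3,4}->{} => REVISION
Total revisions = 3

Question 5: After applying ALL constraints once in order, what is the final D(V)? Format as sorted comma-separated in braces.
Answer: {1,2}

Derivation:
Constraint 1 (V + Y = W) on D(V)={1,2,4,5,6,8} D(Y)={2,3,4,7,8} D(W)={1,3,4,6}: V {1,2,4,5,6,8}->{1,2,4}; Y {2,3,4,7,8}->{2,3,4}; W {1,3,4,6}->{3,4,6}
Constraint 2 (V < Y) on D(V)={1,2,4} D(Y)={2,3,4}: V {1,2,4}->{1,2}
Constraint 3 (W != Y) on D(W)={3,4,6} D(Y)={2,3,4}: no change
Constraint 4 (Z < Y) on D(Z)={5,6,7} D(Y)={2,3,4}: Z {5,6,7}->{}; Y {2,3,4}->{}
So after all 4 constraints: D(V) = {1,2}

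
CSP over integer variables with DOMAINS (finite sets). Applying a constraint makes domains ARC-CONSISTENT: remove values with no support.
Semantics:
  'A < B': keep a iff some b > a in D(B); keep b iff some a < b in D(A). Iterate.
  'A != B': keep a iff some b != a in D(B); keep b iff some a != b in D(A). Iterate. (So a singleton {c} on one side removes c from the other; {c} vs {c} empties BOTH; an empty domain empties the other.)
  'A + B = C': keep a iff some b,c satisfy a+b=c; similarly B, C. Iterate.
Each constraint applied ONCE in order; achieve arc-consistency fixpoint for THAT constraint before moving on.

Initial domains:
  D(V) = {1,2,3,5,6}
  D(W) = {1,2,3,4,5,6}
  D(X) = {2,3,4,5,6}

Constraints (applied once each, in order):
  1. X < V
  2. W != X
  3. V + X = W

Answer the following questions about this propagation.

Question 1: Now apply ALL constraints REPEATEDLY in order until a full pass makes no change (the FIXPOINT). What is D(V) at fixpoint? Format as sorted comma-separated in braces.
pass 0 (initial): D(V)={1,2,3,5,6}
pass 1: V {1,2,3,5,6}->{3}; W {1,2,3,4,5,6}->{5,6}; X {2,3,4,5,6}->{2,3}
pass 2: W {5,6}->{5}; X {2,3}->{2}
pass 3: no change
Fixpoint after 3 passes: D(V) = {3}

Answer: {3}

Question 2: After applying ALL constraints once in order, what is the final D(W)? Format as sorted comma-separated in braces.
Answer: {5,6}

Derivation:
Constraint 1 (X < V) on D(X)={2,3,4,5,6} D(V)={1,2,3,5,6}: X {2,3,4,5,6}->{2,3,4,5}; V {1,2,3,5,6}->{3,5,6}
Constraint 2 (W != X) on D(W)={1,2,3,4,5,6} D(X)={2,3,4,5}: no change
Constraint 3 (V + X = W) on D(V)={3,5,6} D(X)={2,3,4,5} D(W)={1,2,3,4,5,6}: V {3,5,6}->{3}; X {2,3,4,5}->{2,3}; W {1,2,3,4,5,6}->{5,6}
So after all 3 constraints: D(W) = {5,6}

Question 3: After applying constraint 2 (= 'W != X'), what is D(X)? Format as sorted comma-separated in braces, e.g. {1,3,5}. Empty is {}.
Constraint 1 (X < V) on D(X)={2,3,4,5,6} D(V)={1,2,3,5,6}: X {2,3,4,5,6}->{2,3,4,5}; V {1,2,3,5,6}->{3,5,6}
Constraint 2 (W != X) on D(W)={1,2,3,4,5,6} D(X)={2,3,4,5}: no change
So after constraint 2: D(X) = {2,3,4,5}

Answer: {2,3,4,5}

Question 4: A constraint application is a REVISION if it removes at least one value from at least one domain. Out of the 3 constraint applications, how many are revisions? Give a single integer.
Constraint 1 (X < V) on D(X)={2,3,4,5,6} D(V)={1,2,3,5,6}: X {2,3,4,5,6}->{2,3,4,5}; V {1,2,3,5,6}->{3,5,6} => REVISION
Constraint 2 (W != X) on D(W)={1,2,3,4,5,6} D(X)={2,3,4,5}: no change => not a revision
Constraint 3 (V + X = W) on D(V)={3,5,6} D(X)={2,3,4,5} D(W)={1,2,3,4,5,6}: V {3,5,6}->{3}; X {2,3,4,5}->{2,3}; W {1,2,3,4,5,6}->{5,6} => REVISION
Total revisions = 2

Answer: 2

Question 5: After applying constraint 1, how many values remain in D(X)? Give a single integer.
Constraint 1 (X < V) on D(X)={2,3,4,5,6} D(V)={1,2,3,5,6}: X {2,3,4,5,6}->{2,3,4,5}; V {1,2,3,5,6}->{3,5,6}
So after constraint 1: D(X)={2,3,4,5}, size = 4

Answer: 4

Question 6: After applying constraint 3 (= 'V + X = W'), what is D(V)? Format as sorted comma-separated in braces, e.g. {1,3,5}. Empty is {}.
Answer: {3}

Derivation:
Constraint 1 (X < V) on D(X)={2,3,4,5,6} D(V)={1,2,3,5,6}: X {2,3,4,5,6}->{2,3,4,5}; V {1,2,3,5,6}->{3,5,6}
Constraint 2 (W != X) on D(W)={1,2,3,4,5,6} D(X)={2,3,4,5}: no change
Constraint 3 (V + X = W) on D(V)={3,5,6} D(X)={2,3,4,5} D(W)={1,2,3,4,5,6}: V {3,5,6}->{3}; X {2,3,4,5}->{2,3}; W {1,2,3,4,5,6}->{5,6}
So after constraint 3: D(V) = {3}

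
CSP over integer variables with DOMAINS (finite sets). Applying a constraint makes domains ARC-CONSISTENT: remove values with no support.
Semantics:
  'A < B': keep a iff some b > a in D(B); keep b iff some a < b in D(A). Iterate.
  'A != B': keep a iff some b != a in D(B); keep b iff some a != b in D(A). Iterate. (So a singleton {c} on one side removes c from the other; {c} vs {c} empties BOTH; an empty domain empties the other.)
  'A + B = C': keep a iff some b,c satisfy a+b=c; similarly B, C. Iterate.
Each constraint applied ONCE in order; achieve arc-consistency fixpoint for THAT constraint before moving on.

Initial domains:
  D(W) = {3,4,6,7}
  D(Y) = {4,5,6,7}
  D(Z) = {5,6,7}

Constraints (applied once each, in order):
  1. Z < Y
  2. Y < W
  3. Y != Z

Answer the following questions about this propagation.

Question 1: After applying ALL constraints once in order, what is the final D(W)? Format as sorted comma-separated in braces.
Constraint 1 (Z < Y) on D(Z)={5,6,7} D(Y)={4,5,6,7}: Z {5,6,7}->{5,6}; Y {4,5,6,7}->{6,7}
Constraint 2 (Y < W) on D(Y)={6,7} D(W)={3,4,6,7}: Y {6,7}->{6}; W {3,4,6,7}->{7}
Constraint 3 (Y != Z) on D(Y)={6} D(Z)={5,6}: Z {5,6}->{5}
So after all 3 constraints: D(W) = {7}

Answer: {7}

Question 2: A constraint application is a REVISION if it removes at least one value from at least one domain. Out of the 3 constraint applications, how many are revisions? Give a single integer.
Constraint 1 (Z < Y) on D(Z)={5,6,7} D(Y)={4,5,6,7}: Z {5,6,7}->{5,6}; Y {4,5,6,7}->{6,7} => REVISION
Constraint 2 (Y < W) on D(Y)={6,7} D(W)={3,4,6,7}: Y {6,7}->{6}; W {3,4,6,7}->{7} => REVISION
Constraint 3 (Y != Z) on D(Y)={6} D(Z)={5,6}: Z {5,6}->{5} => REVISION
Total revisions = 3

Answer: 3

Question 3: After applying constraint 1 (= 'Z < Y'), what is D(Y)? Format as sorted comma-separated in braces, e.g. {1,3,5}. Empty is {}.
Answer: {6,7}

Derivation:
Constraint 1 (Z < Y) on D(Z)={5,6,7} D(Y)={4,5,6,7}: Z {5,6,7}->{5,6}; Y {4,5,6,7}->{6,7}
So after constraint 1: D(Y) = {6,7}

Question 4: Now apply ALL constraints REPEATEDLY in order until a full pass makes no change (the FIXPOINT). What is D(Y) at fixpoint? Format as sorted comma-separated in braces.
pass 0 (initial): D(Y)={4,5,6,7}
pass 1: W {3,4,6,7}->{7}; Y {4,5,6,7}->{6}; Z {5,6,7}->{5}
pass 2: no change
Fixpoint after 2 passes: D(Y) = {6}

Answer: {6}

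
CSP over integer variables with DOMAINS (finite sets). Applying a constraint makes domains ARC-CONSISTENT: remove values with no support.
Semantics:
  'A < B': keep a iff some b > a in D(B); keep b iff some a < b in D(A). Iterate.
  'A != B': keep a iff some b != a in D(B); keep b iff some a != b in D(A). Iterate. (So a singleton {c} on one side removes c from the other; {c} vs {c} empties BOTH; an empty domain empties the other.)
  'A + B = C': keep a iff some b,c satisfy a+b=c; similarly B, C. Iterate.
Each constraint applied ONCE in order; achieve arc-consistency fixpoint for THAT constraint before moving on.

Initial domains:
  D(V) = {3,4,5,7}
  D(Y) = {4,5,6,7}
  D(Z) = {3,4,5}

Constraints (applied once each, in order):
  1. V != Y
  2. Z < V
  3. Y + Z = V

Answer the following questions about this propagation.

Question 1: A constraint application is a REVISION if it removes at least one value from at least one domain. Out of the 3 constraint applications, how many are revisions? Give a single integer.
Constraint 1 (V != Y) on D(V)={3,4,5,7} D(Y)={4,5,6,7}: no change => not a revision
Constraint 2 (Z < V) on D(Z)={3,4,5} D(V)={3,4,5,7}: V {3,4,5,7}->{4,5,7} => REVISION
Constraint 3 (Y + Z = V) on D(Y)={4,5,6,7} D(Z)={3,4,5} D(V)={4,5,7}: Y {4,5,6,7}->{4}; Z {3,4,5}->{3}; V {4,5,7}->{7} => REVISION
Total revisions = 2

Answer: 2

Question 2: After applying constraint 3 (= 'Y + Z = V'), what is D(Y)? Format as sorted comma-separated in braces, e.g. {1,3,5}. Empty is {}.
Constraint 1 (V != Y) on D(V)={3,4,5,7} D(Y)={4,5,6,7}: no change
Constraint 2 (Z < V) on D(Z)={3,4,5} D(V)={3,4,5,7}: V {3,4,5,7}->{4,5,7}
Constraint 3 (Y + Z = V) on D(Y)={4,5,6,7} D(Z)={3,4,5} D(V)={4,5,7}: Y {4,5,6,7}->{4}; Z {3,4,5}->{3}; V {4,5,7}->{7}
So after constraint 3: D(Y) = {4}

Answer: {4}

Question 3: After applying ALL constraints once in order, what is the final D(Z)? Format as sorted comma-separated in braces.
Constraint 1 (V != Y) on D(V)={3,4,5,7} D(Y)={4,5,6,7}: no change
Constraint 2 (Z < V) on D(Z)={3,4,5} D(V)={3,4,5,7}: V {3,4,5,7}->{4,5,7}
Constraint 3 (Y + Z = V) on D(Y)={4,5,6,7} D(Z)={3,4,5} D(V)={4,5,7}: Y {4,5,6,7}->{4}; Z {3,4,5}->{3}; V {4,5,7}->{7}
So after all 3 constraints: D(Z) = {3}

Answer: {3}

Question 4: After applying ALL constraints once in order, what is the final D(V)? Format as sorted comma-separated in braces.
Answer: {7}

Derivation:
Constraint 1 (V != Y) on D(V)={3,4,5,7} D(Y)={4,5,6,7}: no change
Constraint 2 (Z < V) on D(Z)={3,4,5} D(V)={3,4,5,7}: V {3,4,5,7}->{4,5,7}
Constraint 3 (Y + Z = V) on D(Y)={4,5,6,7} D(Z)={3,4,5} D(V)={4,5,7}: Y {4,5,6,7}->{4}; Z {3,4,5}->{3}; V {4,5,7}->{7}
So after all 3 constraints: D(V) = {7}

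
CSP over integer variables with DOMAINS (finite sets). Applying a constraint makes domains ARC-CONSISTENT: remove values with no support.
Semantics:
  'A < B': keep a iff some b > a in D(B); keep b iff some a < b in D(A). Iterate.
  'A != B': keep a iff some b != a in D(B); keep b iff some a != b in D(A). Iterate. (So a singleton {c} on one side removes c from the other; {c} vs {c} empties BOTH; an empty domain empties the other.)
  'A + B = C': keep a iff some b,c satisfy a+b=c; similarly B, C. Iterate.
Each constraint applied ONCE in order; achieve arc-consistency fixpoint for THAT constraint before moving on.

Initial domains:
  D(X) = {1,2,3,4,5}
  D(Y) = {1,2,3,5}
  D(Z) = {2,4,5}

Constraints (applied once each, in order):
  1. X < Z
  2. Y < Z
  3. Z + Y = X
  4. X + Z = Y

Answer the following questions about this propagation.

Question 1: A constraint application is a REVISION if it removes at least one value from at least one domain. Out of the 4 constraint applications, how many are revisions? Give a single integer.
Constraint 1 (X < Z) on D(X)={1,2,3,4,5} D(Z)={2,4,5}: X {1,2,3,4,5}->{1,2,3,4} => REVISION
Constraint 2 (Y < Z) on D(Y)={1,2,3,5} D(Z)={2,4,5}: Y {1,2,3,5}->{1,2,3} => REVISION
Constraint 3 (Z + Y = X) on D(Z)={2,4,5} D(Y)={1,2,3} D(X)={1,2,3,4}: Z {2,4,5}->{2}; Y {1,2,3}->{1,2}; X {1,2,3,4}->{3,4} => REVISION
Constraint 4 (X + Z = Y) on D(X)={3,4} D(Z)={2} D(Y)={1,2}: X {3,4}->{}; Z {2}->{}; Y {1,2}->{} => REVISION
Total revisions = 4

Answer: 4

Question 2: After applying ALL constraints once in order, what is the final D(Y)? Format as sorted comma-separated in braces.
Constraint 1 (X < Z) on D(X)={1,2,3,4,5} D(Z)={2,4,5}: X {1,2,3,4,5}->{1,2,3,4}
Constraint 2 (Y < Z) on D(Y)={1,2,3,5} D(Z)={2,4,5}: Y {1,2,3,5}->{1,2,3}
Constraint 3 (Z + Y = X) on D(Z)={2,4,5} D(Y)={1,2,3} D(X)={1,2,3,4}: Z {2,4,5}->{2}; Y {1,2,3}->{1,2}; X {1,2,3,4}->{3,4}
Constraint 4 (X + Z = Y) on D(X)={3,4} D(Z)={2} D(Y)={1,2}: X {3,4}->{}; Z {2}->{}; Y {1,2}->{}
So after all 4 constraints: D(Y) = {}

Answer: {}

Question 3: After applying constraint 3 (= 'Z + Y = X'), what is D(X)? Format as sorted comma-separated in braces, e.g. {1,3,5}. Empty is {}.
Answer: {3,4}

Derivation:
Constraint 1 (X < Z) on D(X)={1,2,3,4,5} D(Z)={2,4,5}: X {1,2,3,4,5}->{1,2,3,4}
Constraint 2 (Y < Z) on D(Y)={1,2,3,5} D(Z)={2,4,5}: Y {1,2,3,5}->{1,2,3}
Constraint 3 (Z + Y = X) on D(Z)={2,4,5} D(Y)={1,2,3} D(X)={1,2,3,4}: Z {2,4,5}->{2}; Y {1,2,3}->{1,2}; X {1,2,3,4}->{3,4}
So after constraint 3: D(X) = {3,4}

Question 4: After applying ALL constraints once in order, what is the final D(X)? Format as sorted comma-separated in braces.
Constraint 1 (X < Z) on D(X)={1,2,3,4,5} D(Z)={2,4,5}: X {1,2,3,4,5}->{1,2,3,4}
Constraint 2 (Y < Z) on D(Y)={1,2,3,5} D(Z)={2,4,5}: Y {1,2,3,5}->{1,2,3}
Constraint 3 (Z + Y = X) on D(Z)={2,4,5} D(Y)={1,2,3} D(X)={1,2,3,4}: Z {2,4,5}->{2}; Y {1,2,3}->{1,2}; X {1,2,3,4}->{3,4}
Constraint 4 (X + Z = Y) on D(X)={3,4} D(Z)={2} D(Y)={1,2}: X {3,4}->{}; Z {2}->{}; Y {1,2}->{}
So after all 4 constraints: D(X) = {}

Answer: {}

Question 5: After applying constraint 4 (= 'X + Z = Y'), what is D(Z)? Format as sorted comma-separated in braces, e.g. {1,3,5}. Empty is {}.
Answer: {}

Derivation:
Constraint 1 (X < Z) on D(X)={1,2,3,4,5} D(Z)={2,4,5}: X {1,2,3,4,5}->{1,2,3,4}
Constraint 2 (Y < Z) on D(Y)={1,2,3,5} D(Z)={2,4,5}: Y {1,2,3,5}->{1,2,3}
Constraint 3 (Z + Y = X) on D(Z)={2,4,5} D(Y)={1,2,3} D(X)={1,2,3,4}: Z {2,4,5}->{2}; Y {1,2,3}->{1,2}; X {1,2,3,4}->{3,4}
Constraint 4 (X + Z = Y) on D(X)={3,4} D(Z)={2} D(Y)={1,2}: X {3,4}->{}; Z {2}->{}; Y {1,2}->{}
So after constraint 4: D(Z) = {}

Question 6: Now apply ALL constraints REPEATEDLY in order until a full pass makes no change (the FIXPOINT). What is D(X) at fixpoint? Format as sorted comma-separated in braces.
Answer: {}

Derivation:
pass 0 (initial): D(X)={1,2,3,4,5}
pass 1: X {1,2,3,4,5}->{}; Y {1,2,3,5}->{}; Z {2,4,5}->{}
pass 2: no change
Fixpoint after 2 passes: D(X) = {}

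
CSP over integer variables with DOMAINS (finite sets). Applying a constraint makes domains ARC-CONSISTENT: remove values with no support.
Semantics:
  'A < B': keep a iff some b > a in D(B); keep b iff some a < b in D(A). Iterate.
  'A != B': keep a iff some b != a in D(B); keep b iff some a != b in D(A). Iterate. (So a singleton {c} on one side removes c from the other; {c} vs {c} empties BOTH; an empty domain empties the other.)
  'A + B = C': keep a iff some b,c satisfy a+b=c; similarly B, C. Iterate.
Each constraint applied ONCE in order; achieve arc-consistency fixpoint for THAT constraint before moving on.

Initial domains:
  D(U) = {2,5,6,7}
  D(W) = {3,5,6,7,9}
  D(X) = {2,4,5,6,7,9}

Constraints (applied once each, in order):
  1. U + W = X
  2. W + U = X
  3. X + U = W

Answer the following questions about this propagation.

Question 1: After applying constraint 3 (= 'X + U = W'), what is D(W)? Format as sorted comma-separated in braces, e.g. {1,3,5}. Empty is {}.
Answer: {7}

Derivation:
Constraint 1 (U + W = X) on D(U)={2,5,6,7} D(W)={3,5,6,7,9} D(X)={2,4,5,6,7,9}: U {2,5,6,7}->{2,6}; W {3,5,6,7,9}->{3,5,7}; X {2,4,5,6,7,9}->{5,7,9}
Constraint 2 (W + U = X) on D(W)={3,5,7} D(U)={2,6} D(X)={5,7,9}: no change
Constraint 3 (X + U = W) on D(X)={5,7,9} D(U)={2,6} D(W)={3,5,7}: X {5,7,9}->{5}; U {2,6}->{2}; W {3,5,7}->{7}
So after constraint 3: D(W) = {7}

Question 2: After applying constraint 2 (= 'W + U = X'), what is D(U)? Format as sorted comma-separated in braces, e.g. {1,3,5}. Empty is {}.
Answer: {2,6}

Derivation:
Constraint 1 (U + W = X) on D(U)={2,5,6,7} D(W)={3,5,6,7,9} D(X)={2,4,5,6,7,9}: U {2,5,6,7}->{2,6}; W {3,5,6,7,9}->{3,5,7}; X {2,4,5,6,7,9}->{5,7,9}
Constraint 2 (W + U = X) on D(W)={3,5,7} D(U)={2,6} D(X)={5,7,9}: no change
So after constraint 2: D(U) = {2,6}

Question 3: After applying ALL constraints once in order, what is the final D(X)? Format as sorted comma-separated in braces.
Constraint 1 (U + W = X) on D(U)={2,5,6,7} D(W)={3,5,6,7,9} D(X)={2,4,5,6,7,9}: U {2,5,6,7}->{2,6}; W {3,5,6,7,9}->{3,5,7}; X {2,4,5,6,7,9}->{5,7,9}
Constraint 2 (W + U = X) on D(W)={3,5,7} D(U)={2,6} D(X)={5,7,9}: no change
Constraint 3 (X + U = W) on D(X)={5,7,9} D(U)={2,6} D(W)={3,5,7}: X {5,7,9}->{5}; U {2,6}->{2}; W {3,5,7}->{7}
So after all 3 constraints: D(X) = {5}

Answer: {5}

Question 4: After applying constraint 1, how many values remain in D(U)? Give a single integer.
Answer: 2

Derivation:
Constraint 1 (U + W = X) on D(U)={2,5,6,7} D(W)={3,5,6,7,9} D(X)={2,4,5,6,7,9}: U {2,5,6,7}->{2,6}; W {3,5,6,7,9}->{3,5,7}; X {2,4,5,6,7,9}->{5,7,9}
So after constraint 1: D(U)={2,6}, size = 2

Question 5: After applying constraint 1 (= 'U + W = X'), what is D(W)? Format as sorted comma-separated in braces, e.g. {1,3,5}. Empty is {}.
Constraint 1 (U + W = X) on D(U)={2,5,6,7} D(W)={3,5,6,7,9} D(X)={2,4,5,6,7,9}: U {2,5,6,7}->{2,6}; W {3,5,6,7,9}->{3,5,7}; X {2,4,5,6,7,9}->{5,7,9}
So after constraint 1: D(W) = {3,5,7}

Answer: {3,5,7}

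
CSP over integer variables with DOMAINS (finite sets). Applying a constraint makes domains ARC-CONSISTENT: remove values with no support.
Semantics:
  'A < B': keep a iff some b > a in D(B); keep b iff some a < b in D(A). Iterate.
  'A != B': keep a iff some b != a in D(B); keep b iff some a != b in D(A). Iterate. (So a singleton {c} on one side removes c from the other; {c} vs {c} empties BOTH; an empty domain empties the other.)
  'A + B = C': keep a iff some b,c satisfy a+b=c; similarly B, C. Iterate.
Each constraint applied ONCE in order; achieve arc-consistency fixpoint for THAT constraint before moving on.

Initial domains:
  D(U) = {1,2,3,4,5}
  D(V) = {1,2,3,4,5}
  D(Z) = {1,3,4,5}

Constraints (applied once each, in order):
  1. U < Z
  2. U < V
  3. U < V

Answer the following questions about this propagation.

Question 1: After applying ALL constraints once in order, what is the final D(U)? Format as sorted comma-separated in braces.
Answer: {1,2,3,4}

Derivation:
Constraint 1 (U < Z) on D(U)={1,2,3,4,5} D(Z)={1,3,4,5}: U {1,2,3,4,5}->{1,2,3,4}; Z {1,3,4,5}->{3,4,5}
Constraint 2 (U < V) on D(U)={1,2,3,4} D(V)={1,2,3,4,5}: V {1,2,3,4,5}->{2,3,4,5}
Constraint 3 (U < V) on D(U)={1,2,3,4} D(V)={2,3,4,5}: no change
So after all 3 constraints: D(U) = {1,2,3,4}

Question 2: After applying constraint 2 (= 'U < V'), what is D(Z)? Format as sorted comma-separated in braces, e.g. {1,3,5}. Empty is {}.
Constraint 1 (U < Z) on D(U)={1,2,3,4,5} D(Z)={1,3,4,5}: U {1,2,3,4,5}->{1,2,3,4}; Z {1,3,4,5}->{3,4,5}
Constraint 2 (U < V) on D(U)={1,2,3,4} D(V)={1,2,3,4,5}: V {1,2,3,4,5}->{2,3,4,5}
So after constraint 2: D(Z) = {3,4,5}

Answer: {3,4,5}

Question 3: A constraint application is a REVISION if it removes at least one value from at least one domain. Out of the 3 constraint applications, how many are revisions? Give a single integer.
Constraint 1 (U < Z) on D(U)={1,2,3,4,5} D(Z)={1,3,4,5}: U {1,2,3,4,5}->{1,2,3,4}; Z {1,3,4,5}->{3,4,5} => REVISION
Constraint 2 (U < V) on D(U)={1,2,3,4} D(V)={1,2,3,4,5}: V {1,2,3,4,5}->{2,3,4,5} => REVISION
Constraint 3 (U < V) on D(U)={1,2,3,4} D(V)={2,3,4,5}: no change => not a revision
Total revisions = 2

Answer: 2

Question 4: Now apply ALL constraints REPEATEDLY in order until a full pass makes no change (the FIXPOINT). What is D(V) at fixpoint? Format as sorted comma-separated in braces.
Answer: {2,3,4,5}

Derivation:
pass 0 (initial): D(V)={1,2,3,4,5}
pass 1: U {1,2,3,4,5}->{1,2,3,4}; V {1,2,3,4,5}->{2,3,4,5}; Z {1,3,4,5}->{3,4,5}
pass 2: no change
Fixpoint after 2 passes: D(V) = {2,3,4,5}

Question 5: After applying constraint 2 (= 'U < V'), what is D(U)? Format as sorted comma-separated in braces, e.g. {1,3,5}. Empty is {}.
Answer: {1,2,3,4}

Derivation:
Constraint 1 (U < Z) on D(U)={1,2,3,4,5} D(Z)={1,3,4,5}: U {1,2,3,4,5}->{1,2,3,4}; Z {1,3,4,5}->{3,4,5}
Constraint 2 (U < V) on D(U)={1,2,3,4} D(V)={1,2,3,4,5}: V {1,2,3,4,5}->{2,3,4,5}
So after constraint 2: D(U) = {1,2,3,4}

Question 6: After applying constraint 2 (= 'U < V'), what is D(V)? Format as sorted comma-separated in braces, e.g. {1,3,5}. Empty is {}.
Constraint 1 (U < Z) on D(U)={1,2,3,4,5} D(Z)={1,3,4,5}: U {1,2,3,4,5}->{1,2,3,4}; Z {1,3,4,5}->{3,4,5}
Constraint 2 (U < V) on D(U)={1,2,3,4} D(V)={1,2,3,4,5}: V {1,2,3,4,5}->{2,3,4,5}
So after constraint 2: D(V) = {2,3,4,5}

Answer: {2,3,4,5}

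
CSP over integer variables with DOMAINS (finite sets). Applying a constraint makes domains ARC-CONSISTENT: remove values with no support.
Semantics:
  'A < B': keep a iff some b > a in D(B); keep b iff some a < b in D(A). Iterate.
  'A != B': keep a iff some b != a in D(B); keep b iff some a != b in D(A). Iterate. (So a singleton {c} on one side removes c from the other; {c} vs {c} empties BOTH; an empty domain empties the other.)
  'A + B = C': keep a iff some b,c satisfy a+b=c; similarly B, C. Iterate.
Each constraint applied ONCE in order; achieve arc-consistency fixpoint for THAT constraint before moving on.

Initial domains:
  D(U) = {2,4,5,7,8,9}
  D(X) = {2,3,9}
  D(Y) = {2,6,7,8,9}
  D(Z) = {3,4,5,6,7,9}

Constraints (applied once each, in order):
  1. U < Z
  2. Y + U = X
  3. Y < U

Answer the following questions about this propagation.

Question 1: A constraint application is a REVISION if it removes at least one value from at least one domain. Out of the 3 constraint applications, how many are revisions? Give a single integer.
Answer: 3

Derivation:
Constraint 1 (U < Z) on D(U)={2,4,5,7,8,9} D(Z)={3,4,5,6,7,9}: U {2,4,5,7,8,9}->{2,4,5,7,8} => REVISION
Constraint 2 (Y + U = X) on D(Y)={2,6,7,8,9} D(U)={2,4,5,7,8} D(X)={2,3,9}: Y {2,6,7,8,9}->{2,7}; U {2,4,5,7,8}->{2,7}; X {2,3,9}->{9} => REVISION
Constraint 3 (Y < U) on D(Y)={2,7} D(U)={2,7}: Y {2,7}->{2}; U {2,7}->{7} => REVISION
Total revisions = 3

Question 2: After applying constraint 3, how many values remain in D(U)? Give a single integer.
Constraint 1 (U < Z) on D(U)={2,4,5,7,8,9} D(Z)={3,4,5,6,7,9}: U {2,4,5,7,8,9}->{2,4,5,7,8}
Constraint 2 (Y + U = X) on D(Y)={2,6,7,8,9} D(U)={2,4,5,7,8} D(X)={2,3,9}: Y {2,6,7,8,9}->{2,7}; U {2,4,5,7,8}->{2,7}; X {2,3,9}->{9}
Constraint 3 (Y < U) on D(Y)={2,7} D(U)={2,7}: Y {2,7}->{2}; U {2,7}->{7}
So after constraint 3: D(U)={7}, size = 1

Answer: 1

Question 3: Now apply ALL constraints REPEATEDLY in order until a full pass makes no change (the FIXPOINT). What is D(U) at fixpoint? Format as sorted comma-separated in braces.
Answer: {7}

Derivation:
pass 0 (initial): D(U)={2,4,5,7,8,9}
pass 1: U {2,4,5,7,8,9}->{7}; X {2,3,9}->{9}; Y {2,6,7,8,9}->{2}
pass 2: Z {3,4,5,6,7,9}->{9}
pass 3: no change
Fixpoint after 3 passes: D(U) = {7}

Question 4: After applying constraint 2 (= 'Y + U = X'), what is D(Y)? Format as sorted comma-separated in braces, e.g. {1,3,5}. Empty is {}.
Constraint 1 (U < Z) on D(U)={2,4,5,7,8,9} D(Z)={3,4,5,6,7,9}: U {2,4,5,7,8,9}->{2,4,5,7,8}
Constraint 2 (Y + U = X) on D(Y)={2,6,7,8,9} D(U)={2,4,5,7,8} D(X)={2,3,9}: Y {2,6,7,8,9}->{2,7}; U {2,4,5,7,8}->{2,7}; X {2,3,9}->{9}
So after constraint 2: D(Y) = {2,7}

Answer: {2,7}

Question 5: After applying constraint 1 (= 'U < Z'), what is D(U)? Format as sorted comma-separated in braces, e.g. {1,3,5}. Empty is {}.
Constraint 1 (U < Z) on D(U)={2,4,5,7,8,9} D(Z)={3,4,5,6,7,9}: U {2,4,5,7,8,9}->{2,4,5,7,8}
So after constraint 1: D(U) = {2,4,5,7,8}

Answer: {2,4,5,7,8}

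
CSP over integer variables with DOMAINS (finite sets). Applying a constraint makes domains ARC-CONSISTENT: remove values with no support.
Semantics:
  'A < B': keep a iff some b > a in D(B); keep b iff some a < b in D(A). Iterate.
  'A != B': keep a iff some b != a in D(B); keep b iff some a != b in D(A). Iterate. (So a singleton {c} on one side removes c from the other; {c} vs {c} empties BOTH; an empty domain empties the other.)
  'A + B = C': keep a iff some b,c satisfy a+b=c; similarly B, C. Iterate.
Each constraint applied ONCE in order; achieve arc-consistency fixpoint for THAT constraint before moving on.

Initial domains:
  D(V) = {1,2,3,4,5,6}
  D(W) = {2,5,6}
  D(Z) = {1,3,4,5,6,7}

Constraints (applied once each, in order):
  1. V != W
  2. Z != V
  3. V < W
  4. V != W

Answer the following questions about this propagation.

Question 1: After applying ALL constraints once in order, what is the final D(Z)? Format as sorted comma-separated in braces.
Constraint 1 (V != W) on D(V)={1,2,3,4,5,6} D(W)={2,5,6}: no change
Constraint 2 (Z != V) on D(Z)={1,3,4,5,6,7} D(V)={1,2,3,4,5,6}: no change
Constraint 3 (V < W) on D(V)={1,2,3,4,5,6} D(W)={2,5,6}: V {1,2,3,4,5,6}->{1,2,3,4,5}
Constraint 4 (V != W) on D(V)={1,2,3,4,5} D(W)={2,5,6}: no change
So after all 4 constraints: D(Z) = {1,3,4,5,6,7}

Answer: {1,3,4,5,6,7}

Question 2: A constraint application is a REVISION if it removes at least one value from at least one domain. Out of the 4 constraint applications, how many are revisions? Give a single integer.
Constraint 1 (V != W) on D(V)={1,2,3,4,5,6} D(W)={2,5,6}: no change => not a revision
Constraint 2 (Z != V) on D(Z)={1,3,4,5,6,7} D(V)={1,2,3,4,5,6}: no change => not a revision
Constraint 3 (V < W) on D(V)={1,2,3,4,5,6} D(W)={2,5,6}: V {1,2,3,4,5,6}->{1,2,3,4,5} => REVISION
Constraint 4 (V != W) on D(V)={1,2,3,4,5} D(W)={2,5,6}: no change => not a revision
Total revisions = 1

Answer: 1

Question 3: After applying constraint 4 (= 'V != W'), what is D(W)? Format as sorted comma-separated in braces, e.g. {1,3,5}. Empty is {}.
Constraint 1 (V != W) on D(V)={1,2,3,4,5,6} D(W)={2,5,6}: no change
Constraint 2 (Z != V) on D(Z)={1,3,4,5,6,7} D(V)={1,2,3,4,5,6}: no change
Constraint 3 (V < W) on D(V)={1,2,3,4,5,6} D(W)={2,5,6}: V {1,2,3,4,5,6}->{1,2,3,4,5}
Constraint 4 (V != W) on D(V)={1,2,3,4,5} D(W)={2,5,6}: no change
So after constraint 4: D(W) = {2,5,6}

Answer: {2,5,6}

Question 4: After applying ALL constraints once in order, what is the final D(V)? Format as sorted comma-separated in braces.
Constraint 1 (V != W) on D(V)={1,2,3,4,5,6} D(W)={2,5,6}: no change
Constraint 2 (Z != V) on D(Z)={1,3,4,5,6,7} D(V)={1,2,3,4,5,6}: no change
Constraint 3 (V < W) on D(V)={1,2,3,4,5,6} D(W)={2,5,6}: V {1,2,3,4,5,6}->{1,2,3,4,5}
Constraint 4 (V != W) on D(V)={1,2,3,4,5} D(W)={2,5,6}: no change
So after all 4 constraints: D(V) = {1,2,3,4,5}

Answer: {1,2,3,4,5}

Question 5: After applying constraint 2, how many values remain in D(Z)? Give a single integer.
Constraint 1 (V != W) on D(V)={1,2,3,4,5,6} D(W)={2,5,6}: no change
Constraint 2 (Z != V) on D(Z)={1,3,4,5,6,7} D(V)={1,2,3,4,5,6}: no change
So after constraint 2: D(Z)={1,3,4,5,6,7}, size = 6

Answer: 6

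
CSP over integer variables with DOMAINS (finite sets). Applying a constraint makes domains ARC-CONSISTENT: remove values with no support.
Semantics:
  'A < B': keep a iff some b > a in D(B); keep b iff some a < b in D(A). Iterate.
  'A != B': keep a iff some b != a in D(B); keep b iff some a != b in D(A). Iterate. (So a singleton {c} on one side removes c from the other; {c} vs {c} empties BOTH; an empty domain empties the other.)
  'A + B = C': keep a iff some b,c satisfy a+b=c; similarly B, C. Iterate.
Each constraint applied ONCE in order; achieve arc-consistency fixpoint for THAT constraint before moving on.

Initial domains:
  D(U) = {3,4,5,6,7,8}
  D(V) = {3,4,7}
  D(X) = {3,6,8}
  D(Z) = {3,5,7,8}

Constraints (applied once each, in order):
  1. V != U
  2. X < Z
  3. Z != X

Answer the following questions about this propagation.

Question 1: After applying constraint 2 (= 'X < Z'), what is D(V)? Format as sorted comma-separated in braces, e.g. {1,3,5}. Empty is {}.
Constraint 1 (V != U) on D(V)={3,4,7} D(U)={3,4,5,6,7,8}: no change
Constraint 2 (X < Z) on D(X)={3,6,8} D(Z)={3,5,7,8}: X {3,6,8}->{3,6}; Z {3,5,7,8}->{5,7,8}
So after constraint 2: D(V) = {3,4,7}

Answer: {3,4,7}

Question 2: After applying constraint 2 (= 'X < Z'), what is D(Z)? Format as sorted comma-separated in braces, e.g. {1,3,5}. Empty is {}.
Answer: {5,7,8}

Derivation:
Constraint 1 (V != U) on D(V)={3,4,7} D(U)={3,4,5,6,7,8}: no change
Constraint 2 (X < Z) on D(X)={3,6,8} D(Z)={3,5,7,8}: X {3,6,8}->{3,6}; Z {3,5,7,8}->{5,7,8}
So after constraint 2: D(Z) = {5,7,8}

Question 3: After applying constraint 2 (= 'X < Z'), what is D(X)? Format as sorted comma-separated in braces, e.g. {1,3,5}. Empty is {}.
Answer: {3,6}

Derivation:
Constraint 1 (V != U) on D(V)={3,4,7} D(U)={3,4,5,6,7,8}: no change
Constraint 2 (X < Z) on D(X)={3,6,8} D(Z)={3,5,7,8}: X {3,6,8}->{3,6}; Z {3,5,7,8}->{5,7,8}
So after constraint 2: D(X) = {3,6}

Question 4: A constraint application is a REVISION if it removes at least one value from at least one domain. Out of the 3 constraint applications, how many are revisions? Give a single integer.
Answer: 1

Derivation:
Constraint 1 (V != U) on D(V)={3,4,7} D(U)={3,4,5,6,7,8}: no change => not a revision
Constraint 2 (X < Z) on D(X)={3,6,8} D(Z)={3,5,7,8}: X {3,6,8}->{3,6}; Z {3,5,7,8}->{5,7,8} => REVISION
Constraint 3 (Z != X) on D(Z)={5,7,8} D(X)={3,6}: no change => not a revision
Total revisions = 1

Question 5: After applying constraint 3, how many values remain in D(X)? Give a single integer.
Constraint 1 (V != U) on D(V)={3,4,7} D(U)={3,4,5,6,7,8}: no change
Constraint 2 (X < Z) on D(X)={3,6,8} D(Z)={3,5,7,8}: X {3,6,8}->{3,6}; Z {3,5,7,8}->{5,7,8}
Constraint 3 (Z != X) on D(Z)={5,7,8} D(X)={3,6}: no change
So after constraint 3: D(X)={3,6}, size = 2

Answer: 2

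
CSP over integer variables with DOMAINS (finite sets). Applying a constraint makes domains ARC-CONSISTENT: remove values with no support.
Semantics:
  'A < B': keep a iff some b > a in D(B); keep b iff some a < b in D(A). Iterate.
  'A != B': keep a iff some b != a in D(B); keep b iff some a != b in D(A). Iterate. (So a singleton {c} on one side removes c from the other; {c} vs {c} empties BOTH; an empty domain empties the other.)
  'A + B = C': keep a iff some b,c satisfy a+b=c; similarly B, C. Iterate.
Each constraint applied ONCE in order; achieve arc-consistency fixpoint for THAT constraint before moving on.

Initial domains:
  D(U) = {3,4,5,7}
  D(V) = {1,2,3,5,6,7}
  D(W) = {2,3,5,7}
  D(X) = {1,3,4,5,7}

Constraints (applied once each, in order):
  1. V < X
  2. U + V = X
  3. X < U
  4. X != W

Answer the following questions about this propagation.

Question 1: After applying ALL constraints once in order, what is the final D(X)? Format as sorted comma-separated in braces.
Constraint 1 (V < X) on D(V)={1,2,3,5,6,7} D(X)={1,3,4,5,7}: V {1,2,3,5,6,7}->{1,2,3,5,6}; X {1,3,4,5,7}->{3,4,5,7}
Constraint 2 (U + V = X) on D(U)={3,4,5,7} D(V)={1,2,3,5,6} D(X)={3,4,5,7}: U {3,4,5,7}->{3,4,5}; V {1,2,3,5,6}->{1,2,3}; X {3,4,5,7}->{4,5,7}
Constraint 3 (X < U) on D(X)={4,5,7} D(U)={3,4,5}: X {4,5,7}->{4}; U {3,4,5}->{5}
Constraint 4 (X != W) on D(X)={4} D(W)={2,3,5,7}: no change
So after all 4 constraints: D(X) = {4}

Answer: {4}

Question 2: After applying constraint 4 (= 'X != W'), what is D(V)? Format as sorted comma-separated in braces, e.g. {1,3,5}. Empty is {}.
Answer: {1,2,3}

Derivation:
Constraint 1 (V < X) on D(V)={1,2,3,5,6,7} D(X)={1,3,4,5,7}: V {1,2,3,5,6,7}->{1,2,3,5,6}; X {1,3,4,5,7}->{3,4,5,7}
Constraint 2 (U + V = X) on D(U)={3,4,5,7} D(V)={1,2,3,5,6} D(X)={3,4,5,7}: U {3,4,5,7}->{3,4,5}; V {1,2,3,5,6}->{1,2,3}; X {3,4,5,7}->{4,5,7}
Constraint 3 (X < U) on D(X)={4,5,7} D(U)={3,4,5}: X {4,5,7}->{4}; U {3,4,5}->{5}
Constraint 4 (X != W) on D(X)={4} D(W)={2,3,5,7}: no change
So after constraint 4: D(V) = {1,2,3}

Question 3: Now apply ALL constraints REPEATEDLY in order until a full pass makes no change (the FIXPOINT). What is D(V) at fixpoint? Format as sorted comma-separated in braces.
pass 0 (initial): D(V)={1,2,3,5,6,7}
pass 1: U {3,4,5,7}->{5}; V {1,2,3,5,6,7}->{1,2,3}; X {1,3,4,5,7}->{4}
pass 2: U {5}->{}; V {1,2,3}->{}; W {2,3,5,7}->{}; X {4}->{}
pass 3: no change
Fixpoint after 3 passes: D(V) = {}

Answer: {}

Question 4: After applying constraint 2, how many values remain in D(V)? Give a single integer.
Answer: 3

Derivation:
Constraint 1 (V < X) on D(V)={1,2,3,5,6,7} D(X)={1,3,4,5,7}: V {1,2,3,5,6,7}->{1,2,3,5,6}; X {1,3,4,5,7}->{3,4,5,7}
Constraint 2 (U + V = X) on D(U)={3,4,5,7} D(V)={1,2,3,5,6} D(X)={3,4,5,7}: U {3,4,5,7}->{3,4,5}; V {1,2,3,5,6}->{1,2,3}; X {3,4,5,7}->{4,5,7}
So after constraint 2: D(V)={1,2,3}, size = 3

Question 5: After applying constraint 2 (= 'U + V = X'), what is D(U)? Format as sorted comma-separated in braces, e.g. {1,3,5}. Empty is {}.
Answer: {3,4,5}

Derivation:
Constraint 1 (V < X) on D(V)={1,2,3,5,6,7} D(X)={1,3,4,5,7}: V {1,2,3,5,6,7}->{1,2,3,5,6}; X {1,3,4,5,7}->{3,4,5,7}
Constraint 2 (U + V = X) on D(U)={3,4,5,7} D(V)={1,2,3,5,6} D(X)={3,4,5,7}: U {3,4,5,7}->{3,4,5}; V {1,2,3,5,6}->{1,2,3}; X {3,4,5,7}->{4,5,7}
So after constraint 2: D(U) = {3,4,5}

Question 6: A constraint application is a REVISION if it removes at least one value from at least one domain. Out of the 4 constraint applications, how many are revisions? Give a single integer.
Answer: 3

Derivation:
Constraint 1 (V < X) on D(V)={1,2,3,5,6,7} D(X)={1,3,4,5,7}: V {1,2,3,5,6,7}->{1,2,3,5,6}; X {1,3,4,5,7}->{3,4,5,7} => REVISION
Constraint 2 (U + V = X) on D(U)={3,4,5,7} D(V)={1,2,3,5,6} D(X)={3,4,5,7}: U {3,4,5,7}->{3,4,5}; V {1,2,3,5,6}->{1,2,3}; X {3,4,5,7}->{4,5,7} => REVISION
Constraint 3 (X < U) on D(X)={4,5,7} D(U)={3,4,5}: X {4,5,7}->{4}; U {3,4,5}->{5} => REVISION
Constraint 4 (X != W) on D(X)={4} D(W)={2,3,5,7}: no change => not a revision
Total revisions = 3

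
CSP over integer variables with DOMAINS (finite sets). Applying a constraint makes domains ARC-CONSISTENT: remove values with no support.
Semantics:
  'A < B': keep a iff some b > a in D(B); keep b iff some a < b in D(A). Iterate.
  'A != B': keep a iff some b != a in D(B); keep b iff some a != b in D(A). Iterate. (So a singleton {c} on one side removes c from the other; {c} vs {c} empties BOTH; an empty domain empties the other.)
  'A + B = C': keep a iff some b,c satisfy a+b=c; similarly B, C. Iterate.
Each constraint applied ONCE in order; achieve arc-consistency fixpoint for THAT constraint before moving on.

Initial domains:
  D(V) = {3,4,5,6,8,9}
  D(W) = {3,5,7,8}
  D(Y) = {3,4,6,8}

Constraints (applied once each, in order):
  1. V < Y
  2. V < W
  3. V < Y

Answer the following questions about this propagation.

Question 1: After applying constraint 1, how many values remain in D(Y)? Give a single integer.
Answer: 3

Derivation:
Constraint 1 (V < Y) on D(V)={3,4,5,6,8,9} D(Y)={3,4,6,8}: V {3,4,5,6,8,9}->{3,4,5,6}; Y {3,4,6,8}->{4,6,8}
So after constraint 1: D(Y)={4,6,8}, size = 3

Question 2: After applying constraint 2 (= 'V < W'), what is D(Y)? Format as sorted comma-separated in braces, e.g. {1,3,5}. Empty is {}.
Answer: {4,6,8}

Derivation:
Constraint 1 (V < Y) on D(V)={3,4,5,6,8,9} D(Y)={3,4,6,8}: V {3,4,5,6,8,9}->{3,4,5,6}; Y {3,4,6,8}->{4,6,8}
Constraint 2 (V < W) on D(V)={3,4,5,6} D(W)={3,5,7,8}: W {3,5,7,8}->{5,7,8}
So after constraint 2: D(Y) = {4,6,8}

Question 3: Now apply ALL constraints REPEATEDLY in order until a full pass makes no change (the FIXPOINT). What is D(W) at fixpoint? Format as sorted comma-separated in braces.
pass 0 (initial): D(W)={3,5,7,8}
pass 1: V {3,4,5,6,8,9}->{3,4,5,6}; W {3,5,7,8}->{5,7,8}; Y {3,4,6,8}->{4,6,8}
pass 2: no change
Fixpoint after 2 passes: D(W) = {5,7,8}

Answer: {5,7,8}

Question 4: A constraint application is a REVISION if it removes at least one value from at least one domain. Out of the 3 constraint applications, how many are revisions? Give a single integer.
Constraint 1 (V < Y) on D(V)={3,4,5,6,8,9} D(Y)={3,4,6,8}: V {3,4,5,6,8,9}->{3,4,5,6}; Y {3,4,6,8}->{4,6,8} => REVISION
Constraint 2 (V < W) on D(V)={3,4,5,6} D(W)={3,5,7,8}: W {3,5,7,8}->{5,7,8} => REVISION
Constraint 3 (V < Y) on D(V)={3,4,5,6} D(Y)={4,6,8}: no change => not a revision
Total revisions = 2

Answer: 2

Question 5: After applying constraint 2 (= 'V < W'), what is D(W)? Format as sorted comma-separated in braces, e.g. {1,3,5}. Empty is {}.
Answer: {5,7,8}

Derivation:
Constraint 1 (V < Y) on D(V)={3,4,5,6,8,9} D(Y)={3,4,6,8}: V {3,4,5,6,8,9}->{3,4,5,6}; Y {3,4,6,8}->{4,6,8}
Constraint 2 (V < W) on D(V)={3,4,5,6} D(W)={3,5,7,8}: W {3,5,7,8}->{5,7,8}
So after constraint 2: D(W) = {5,7,8}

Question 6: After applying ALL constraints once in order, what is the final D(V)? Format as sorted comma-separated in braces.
Answer: {3,4,5,6}

Derivation:
Constraint 1 (V < Y) on D(V)={3,4,5,6,8,9} D(Y)={3,4,6,8}: V {3,4,5,6,8,9}->{3,4,5,6}; Y {3,4,6,8}->{4,6,8}
Constraint 2 (V < W) on D(V)={3,4,5,6} D(W)={3,5,7,8}: W {3,5,7,8}->{5,7,8}
Constraint 3 (V < Y) on D(V)={3,4,5,6} D(Y)={4,6,8}: no change
So after all 3 constraints: D(V) = {3,4,5,6}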